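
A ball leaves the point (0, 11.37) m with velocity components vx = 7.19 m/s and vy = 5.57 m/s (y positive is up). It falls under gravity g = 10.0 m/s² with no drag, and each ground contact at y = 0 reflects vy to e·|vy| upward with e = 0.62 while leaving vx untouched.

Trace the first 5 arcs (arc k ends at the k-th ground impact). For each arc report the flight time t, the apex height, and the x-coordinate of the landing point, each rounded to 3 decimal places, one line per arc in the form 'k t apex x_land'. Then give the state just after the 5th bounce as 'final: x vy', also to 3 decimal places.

Arc 1: start y=11.370, vy=5.570 → t=2.165, apex=12.921, x_land=15.563, impact vy=-16.076
  bounce: vy ← 0.62·16.076 = 9.967
Arc 2: start y=0.000, vy=9.967 → t=1.993, apex=4.967, x_land=29.896, impact vy=-9.967
  bounce: vy ← 0.62·9.967 = 6.179
Arc 3: start y=0.000, vy=6.179 → t=1.236, apex=1.909, x_land=38.782, impact vy=-6.179
  bounce: vy ← 0.62·6.179 = 3.831
Arc 4: start y=0.000, vy=3.831 → t=0.766, apex=0.734, x_land=44.291, impact vy=-3.831
  bounce: vy ← 0.62·3.831 = 2.375
Arc 5: start y=0.000, vy=2.375 → t=0.475, apex=0.282, x_land=47.707, impact vy=-2.375
  bounce: vy ← 0.62·2.375 = 1.473

1 2.165 12.921 15.563
2 1.993 4.967 29.896
3 1.236 1.909 38.782
4 0.766 0.734 44.291
5 0.475 0.282 47.707
final: 47.707 1.473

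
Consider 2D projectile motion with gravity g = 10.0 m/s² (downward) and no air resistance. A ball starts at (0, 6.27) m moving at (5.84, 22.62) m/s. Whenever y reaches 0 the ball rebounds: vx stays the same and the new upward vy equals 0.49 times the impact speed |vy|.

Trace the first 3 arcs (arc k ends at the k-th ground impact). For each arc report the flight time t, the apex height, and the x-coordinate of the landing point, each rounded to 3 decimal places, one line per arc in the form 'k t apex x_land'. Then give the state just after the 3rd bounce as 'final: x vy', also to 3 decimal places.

1 4.786 31.853 27.950
2 2.474 7.648 42.396
3 1.212 1.836 49.474
final: 49.474 2.969

Arc 1: start y=6.270, vy=22.620 → t=4.786, apex=31.853, x_land=27.950, impact vy=-25.240
  bounce: vy ← 0.49·25.240 = 12.368
Arc 2: start y=0.000, vy=12.368 → t=2.474, apex=7.648, x_land=42.396, impact vy=-12.368
  bounce: vy ← 0.49·12.368 = 6.060
Arc 3: start y=0.000, vy=6.060 → t=1.212, apex=1.836, x_land=49.474, impact vy=-6.060
  bounce: vy ← 0.49·6.060 = 2.969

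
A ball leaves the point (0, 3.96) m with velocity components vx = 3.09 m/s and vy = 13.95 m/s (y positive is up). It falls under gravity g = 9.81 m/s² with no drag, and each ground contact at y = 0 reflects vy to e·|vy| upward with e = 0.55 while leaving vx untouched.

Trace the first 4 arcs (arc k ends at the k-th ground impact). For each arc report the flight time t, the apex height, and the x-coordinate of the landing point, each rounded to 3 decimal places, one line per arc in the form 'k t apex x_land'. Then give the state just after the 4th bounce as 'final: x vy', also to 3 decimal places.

1 3.104 13.879 9.592
2 1.850 4.198 15.309
3 1.018 1.270 18.454
4 0.560 0.384 20.183
final: 20.183 1.510

Arc 1: start y=3.960, vy=13.950 → t=3.104, apex=13.879, x_land=9.592, impact vy=-16.501
  bounce: vy ← 0.55·16.501 = 9.076
Arc 2: start y=0.000, vy=9.076 → t=1.850, apex=4.198, x_land=15.309, impact vy=-9.076
  bounce: vy ← 0.55·9.076 = 4.992
Arc 3: start y=0.000, vy=4.992 → t=1.018, apex=1.270, x_land=18.454, impact vy=-4.992
  bounce: vy ← 0.55·4.992 = 2.745
Arc 4: start y=0.000, vy=2.745 → t=0.560, apex=0.384, x_land=20.183, impact vy=-2.745
  bounce: vy ← 0.55·2.745 = 1.510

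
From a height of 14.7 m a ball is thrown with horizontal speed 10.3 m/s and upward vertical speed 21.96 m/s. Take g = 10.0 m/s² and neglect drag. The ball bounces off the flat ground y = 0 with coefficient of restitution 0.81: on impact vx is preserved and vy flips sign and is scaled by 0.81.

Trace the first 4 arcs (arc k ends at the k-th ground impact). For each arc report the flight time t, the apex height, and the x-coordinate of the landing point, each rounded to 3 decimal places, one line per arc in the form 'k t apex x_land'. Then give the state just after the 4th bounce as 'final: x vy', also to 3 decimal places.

Arc 1: start y=14.700, vy=21.960 → t=4.982, apex=38.812, x_land=51.316, impact vy=-27.861
  bounce: vy ← 0.81·27.861 = 22.568
Arc 2: start y=0.000, vy=22.568 → t=4.514, apex=25.465, x_land=97.805, impact vy=-22.568
  bounce: vy ← 0.81·22.568 = 18.280
Arc 3: start y=0.000, vy=18.280 → t=3.656, apex=16.707, x_land=135.461, impact vy=-18.280
  bounce: vy ← 0.81·18.280 = 14.807
Arc 4: start y=0.000, vy=14.807 → t=2.961, apex=10.962, x_land=165.962, impact vy=-14.807
  bounce: vy ← 0.81·14.807 = 11.993

1 4.982 38.812 51.316
2 4.514 25.465 97.805
3 3.656 16.707 135.461
4 2.961 10.962 165.962
final: 165.962 11.993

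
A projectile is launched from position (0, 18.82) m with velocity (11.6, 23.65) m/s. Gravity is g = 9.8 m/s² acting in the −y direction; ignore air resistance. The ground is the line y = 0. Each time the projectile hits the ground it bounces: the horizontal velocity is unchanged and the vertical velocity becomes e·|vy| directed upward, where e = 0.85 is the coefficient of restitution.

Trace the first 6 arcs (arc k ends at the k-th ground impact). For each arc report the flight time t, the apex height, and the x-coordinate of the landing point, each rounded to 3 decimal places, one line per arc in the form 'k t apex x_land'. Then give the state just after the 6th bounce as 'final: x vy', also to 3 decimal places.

Arc 1: start y=18.820, vy=23.650 → t=5.522, apex=47.357, x_land=64.056, impact vy=-30.466
  bounce: vy ← 0.85·30.466 = 25.896
Arc 2: start y=0.000, vy=25.896 → t=5.285, apex=34.215, x_land=125.362, impact vy=-25.896
  bounce: vy ← 0.85·25.896 = 22.012
Arc 3: start y=0.000, vy=22.012 → t=4.492, apex=24.721, x_land=177.471, impact vy=-22.012
  bounce: vy ← 0.85·22.012 = 18.710
Arc 4: start y=0.000, vy=18.710 → t=3.818, apex=17.861, x_land=221.765, impact vy=-18.710
  bounce: vy ← 0.85·18.710 = 15.904
Arc 5: start y=0.000, vy=15.904 → t=3.246, apex=12.904, x_land=259.414, impact vy=-15.904
  bounce: vy ← 0.85·15.904 = 13.518
Arc 6: start y=0.000, vy=13.518 → t=2.759, apex=9.323, x_land=291.416, impact vy=-13.518
  bounce: vy ← 0.85·13.518 = 11.490

1 5.522 47.357 64.056
2 5.285 34.215 125.362
3 4.492 24.721 177.471
4 3.818 17.861 221.765
5 3.246 12.904 259.414
6 2.759 9.323 291.416
final: 291.416 11.490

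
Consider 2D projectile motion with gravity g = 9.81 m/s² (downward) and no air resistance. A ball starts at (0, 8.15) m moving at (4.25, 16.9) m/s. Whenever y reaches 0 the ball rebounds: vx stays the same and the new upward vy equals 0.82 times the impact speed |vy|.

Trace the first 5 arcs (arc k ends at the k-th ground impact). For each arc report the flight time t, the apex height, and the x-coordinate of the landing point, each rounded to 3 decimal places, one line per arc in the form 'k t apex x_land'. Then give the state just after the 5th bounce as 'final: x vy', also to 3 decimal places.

Arc 1: start y=8.150, vy=16.900 → t=3.874, apex=22.707, x_land=16.466, impact vy=-21.107
  bounce: vy ← 0.82·21.107 = 17.308
Arc 2: start y=0.000, vy=17.308 → t=3.529, apex=15.268, x_land=31.463, impact vy=-17.308
  bounce: vy ← 0.82·17.308 = 14.192
Arc 3: start y=0.000, vy=14.192 → t=2.893, apex=10.266, x_land=43.760, impact vy=-14.192
  bounce: vy ← 0.82·14.192 = 11.638
Arc 4: start y=0.000, vy=11.638 → t=2.373, apex=6.903, x_land=53.844, impact vy=-11.638
  bounce: vy ← 0.82·11.638 = 9.543
Arc 5: start y=0.000, vy=9.543 → t=1.946, apex=4.642, x_land=62.112, impact vy=-9.543
  bounce: vy ← 0.82·9.543 = 7.825

1 3.874 22.707 16.466
2 3.529 15.268 31.463
3 2.893 10.266 43.760
4 2.373 6.903 53.844
5 1.946 4.642 62.112
final: 62.112 7.825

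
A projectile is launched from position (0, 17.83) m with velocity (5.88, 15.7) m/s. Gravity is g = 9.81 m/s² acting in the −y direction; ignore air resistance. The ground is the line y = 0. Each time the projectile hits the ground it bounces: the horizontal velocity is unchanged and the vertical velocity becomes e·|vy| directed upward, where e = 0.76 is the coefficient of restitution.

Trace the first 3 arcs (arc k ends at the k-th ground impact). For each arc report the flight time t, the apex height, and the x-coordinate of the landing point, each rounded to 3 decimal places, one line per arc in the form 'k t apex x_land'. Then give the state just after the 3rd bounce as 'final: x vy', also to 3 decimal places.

1 4.090 30.393 24.047
2 3.784 17.555 46.295
3 2.876 10.140 63.204
final: 63.204 10.720

Arc 1: start y=17.830, vy=15.700 → t=4.090, apex=30.393, x_land=24.047, impact vy=-24.420
  bounce: vy ← 0.76·24.420 = 18.559
Arc 2: start y=0.000, vy=18.559 → t=3.784, apex=17.555, x_land=46.295, impact vy=-18.559
  bounce: vy ← 0.76·18.559 = 14.105
Arc 3: start y=0.000, vy=14.105 → t=2.876, apex=10.140, x_land=63.204, impact vy=-14.105
  bounce: vy ← 0.76·14.105 = 10.720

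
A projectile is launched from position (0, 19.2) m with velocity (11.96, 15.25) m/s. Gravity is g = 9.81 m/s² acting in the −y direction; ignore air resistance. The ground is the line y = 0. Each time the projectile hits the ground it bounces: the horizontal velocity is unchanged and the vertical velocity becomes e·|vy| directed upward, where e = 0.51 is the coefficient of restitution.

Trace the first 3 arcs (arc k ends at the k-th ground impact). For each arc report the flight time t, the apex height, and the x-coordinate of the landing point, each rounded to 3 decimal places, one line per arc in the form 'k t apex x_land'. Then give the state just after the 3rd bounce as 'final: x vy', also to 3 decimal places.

Arc 1: start y=19.200, vy=15.250 → t=4.071, apex=31.053, x_land=48.685, impact vy=-24.683
  bounce: vy ← 0.51·24.683 = 12.588
Arc 2: start y=0.000, vy=12.588 → t=2.566, apex=8.077, x_land=79.380, impact vy=-12.588
  bounce: vy ← 0.51·12.588 = 6.420
Arc 3: start y=0.000, vy=6.420 → t=1.309, apex=2.101, x_land=95.035, impact vy=-6.420
  bounce: vy ← 0.51·6.420 = 3.274

1 4.071 31.053 48.685
2 2.566 8.077 79.380
3 1.309 2.101 95.035
final: 95.035 3.274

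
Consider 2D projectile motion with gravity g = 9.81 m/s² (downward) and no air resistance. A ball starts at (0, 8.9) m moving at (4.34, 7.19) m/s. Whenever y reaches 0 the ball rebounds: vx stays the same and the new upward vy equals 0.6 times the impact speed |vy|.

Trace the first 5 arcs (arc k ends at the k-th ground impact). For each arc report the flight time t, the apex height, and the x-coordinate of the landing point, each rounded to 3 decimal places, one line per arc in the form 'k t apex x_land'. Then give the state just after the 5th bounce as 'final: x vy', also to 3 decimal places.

Arc 1: start y=8.900, vy=7.190 → t=2.266, apex=11.535, x_land=9.836, impact vy=-15.044
  bounce: vy ← 0.6·15.044 = 9.026
Arc 2: start y=0.000, vy=9.026 → t=1.840, apex=4.153, x_land=17.823, impact vy=-9.026
  bounce: vy ← 0.6·9.026 = 5.416
Arc 3: start y=0.000, vy=5.416 → t=1.104, apex=1.495, x_land=22.615, impact vy=-5.416
  bounce: vy ← 0.6·5.416 = 3.249
Arc 4: start y=0.000, vy=3.249 → t=0.662, apex=0.538, x_land=25.490, impact vy=-3.249
  bounce: vy ← 0.6·3.249 = 1.950
Arc 5: start y=0.000, vy=1.950 → t=0.397, apex=0.194, x_land=27.215, impact vy=-1.950
  bounce: vy ← 0.6·1.950 = 1.170

1 2.266 11.535 9.836
2 1.840 4.153 17.823
3 1.104 1.495 22.615
4 0.662 0.538 25.490
5 0.397 0.194 27.215
final: 27.215 1.170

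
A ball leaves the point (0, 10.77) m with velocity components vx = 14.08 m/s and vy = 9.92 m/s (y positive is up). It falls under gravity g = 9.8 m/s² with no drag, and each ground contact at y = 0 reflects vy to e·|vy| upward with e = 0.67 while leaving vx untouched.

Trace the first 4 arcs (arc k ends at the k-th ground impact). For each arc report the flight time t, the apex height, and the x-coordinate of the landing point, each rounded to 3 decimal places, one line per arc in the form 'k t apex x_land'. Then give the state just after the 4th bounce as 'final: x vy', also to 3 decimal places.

Arc 1: start y=10.770, vy=9.920 → t=2.807, apex=15.791, x_land=39.528, impact vy=-17.593
  bounce: vy ← 0.67·17.593 = 11.787
Arc 2: start y=0.000, vy=11.787 → t=2.406, apex=7.088, x_land=73.398, impact vy=-11.787
  bounce: vy ← 0.67·11.787 = 7.897
Arc 3: start y=0.000, vy=7.897 → t=1.612, apex=3.182, x_land=96.091, impact vy=-7.897
  bounce: vy ← 0.67·7.897 = 5.291
Arc 4: start y=0.000, vy=5.291 → t=1.080, apex=1.428, x_land=111.295, impact vy=-5.291
  bounce: vy ← 0.67·5.291 = 3.545

1 2.807 15.791 39.528
2 2.406 7.088 73.398
3 1.612 3.182 96.091
4 1.080 1.428 111.295
final: 111.295 3.545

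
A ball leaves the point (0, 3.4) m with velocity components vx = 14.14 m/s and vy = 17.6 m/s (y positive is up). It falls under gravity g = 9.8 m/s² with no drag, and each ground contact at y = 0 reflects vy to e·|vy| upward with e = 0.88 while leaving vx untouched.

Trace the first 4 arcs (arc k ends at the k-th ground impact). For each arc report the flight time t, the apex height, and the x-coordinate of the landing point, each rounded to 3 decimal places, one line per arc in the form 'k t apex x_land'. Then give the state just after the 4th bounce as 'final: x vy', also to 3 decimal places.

Arc 1: start y=3.400, vy=17.600 → t=3.776, apex=19.204, x_land=53.387, impact vy=-19.401
  bounce: vy ← 0.88·19.401 = 17.073
Arc 2: start y=0.000, vy=17.073 → t=3.484, apex=14.872, x_land=102.655, impact vy=-17.073
  bounce: vy ← 0.88·17.073 = 15.024
Arc 3: start y=0.000, vy=15.024 → t=3.066, apex=11.517, x_land=146.010, impact vy=-15.024
  bounce: vy ← 0.88·15.024 = 13.221
Arc 4: start y=0.000, vy=13.221 → t=2.698, apex=8.918, x_land=184.163, impact vy=-13.221
  bounce: vy ← 0.88·13.221 = 11.635

1 3.776 19.204 53.387
2 3.484 14.872 102.655
3 3.066 11.517 146.010
4 2.698 8.918 184.163
final: 184.163 11.635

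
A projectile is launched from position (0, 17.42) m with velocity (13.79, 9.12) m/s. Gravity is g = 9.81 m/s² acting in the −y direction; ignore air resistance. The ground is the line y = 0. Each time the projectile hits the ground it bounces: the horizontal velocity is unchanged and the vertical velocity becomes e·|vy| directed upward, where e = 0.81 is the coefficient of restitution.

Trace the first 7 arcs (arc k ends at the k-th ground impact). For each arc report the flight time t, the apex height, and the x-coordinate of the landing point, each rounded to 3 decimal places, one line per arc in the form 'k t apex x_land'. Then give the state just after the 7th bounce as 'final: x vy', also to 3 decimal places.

Arc 1: start y=17.420, vy=9.120 → t=3.031, apex=21.659, x_land=41.798, impact vy=-20.614
  bounce: vy ← 0.81·20.614 = 16.698
Arc 2: start y=0.000, vy=16.698 → t=3.404, apex=14.211, x_land=88.742, impact vy=-16.698
  bounce: vy ← 0.81·16.698 = 13.525
Arc 3: start y=0.000, vy=13.525 → t=2.757, apex=9.324, x_land=126.767, impact vy=-13.525
  bounce: vy ← 0.81·13.525 = 10.955
Arc 4: start y=0.000, vy=10.955 → t=2.234, apex=6.117, x_land=157.567, impact vy=-10.955
  bounce: vy ← 0.81·10.955 = 8.874
Arc 5: start y=0.000, vy=8.874 → t=1.809, apex=4.014, x_land=182.515, impact vy=-8.874
  bounce: vy ← 0.81·8.874 = 7.188
Arc 6: start y=0.000, vy=7.188 → t=1.465, apex=2.633, x_land=202.723, impact vy=-7.188
  bounce: vy ← 0.81·7.188 = 5.822
Arc 7: start y=0.000, vy=5.822 → t=1.187, apex=1.728, x_land=219.091, impact vy=-5.822
  bounce: vy ← 0.81·5.822 = 4.716

1 3.031 21.659 41.798
2 3.404 14.211 88.742
3 2.757 9.324 126.767
4 2.234 6.117 157.567
5 1.809 4.014 182.515
6 1.465 2.633 202.723
7 1.187 1.728 219.091
final: 219.091 4.716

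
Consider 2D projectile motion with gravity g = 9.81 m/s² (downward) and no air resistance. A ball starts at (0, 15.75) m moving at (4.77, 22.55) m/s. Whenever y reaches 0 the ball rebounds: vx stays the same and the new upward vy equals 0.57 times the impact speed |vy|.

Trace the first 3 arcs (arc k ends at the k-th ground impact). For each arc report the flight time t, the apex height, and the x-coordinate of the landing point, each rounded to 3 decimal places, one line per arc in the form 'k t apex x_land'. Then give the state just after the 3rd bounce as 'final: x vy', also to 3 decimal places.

Arc 1: start y=15.750, vy=22.550 → t=5.213, apex=41.668, x_land=24.867, impact vy=-28.592
  bounce: vy ← 0.57·28.592 = 16.298
Arc 2: start y=0.000, vy=16.298 → t=3.323, apex=13.538, x_land=40.716, impact vy=-16.298
  bounce: vy ← 0.57·16.298 = 9.290
Arc 3: start y=0.000, vy=9.290 → t=1.894, apex=4.398, x_land=49.750, impact vy=-9.290
  bounce: vy ← 0.57·9.290 = 5.295

1 5.213 41.668 24.867
2 3.323 13.538 40.716
3 1.894 4.398 49.750
final: 49.750 5.295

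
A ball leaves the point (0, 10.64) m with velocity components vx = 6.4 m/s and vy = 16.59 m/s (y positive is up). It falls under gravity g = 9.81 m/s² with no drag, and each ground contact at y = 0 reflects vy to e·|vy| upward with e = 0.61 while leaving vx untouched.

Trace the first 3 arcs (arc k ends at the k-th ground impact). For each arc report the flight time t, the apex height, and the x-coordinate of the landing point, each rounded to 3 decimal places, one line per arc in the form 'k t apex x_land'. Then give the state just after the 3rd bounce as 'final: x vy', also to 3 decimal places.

1 3.934 24.668 25.176
2 2.736 9.179 42.686
3 1.669 3.415 53.367
final: 53.367 4.994

Arc 1: start y=10.640, vy=16.590 → t=3.934, apex=24.668, x_land=25.176, impact vy=-22.000
  bounce: vy ← 0.61·22.000 = 13.420
Arc 2: start y=0.000, vy=13.420 → t=2.736, apex=9.179, x_land=42.686, impact vy=-13.420
  bounce: vy ← 0.61·13.420 = 8.186
Arc 3: start y=0.000, vy=8.186 → t=1.669, apex=3.415, x_land=53.367, impact vy=-8.186
  bounce: vy ← 0.61·8.186 = 4.994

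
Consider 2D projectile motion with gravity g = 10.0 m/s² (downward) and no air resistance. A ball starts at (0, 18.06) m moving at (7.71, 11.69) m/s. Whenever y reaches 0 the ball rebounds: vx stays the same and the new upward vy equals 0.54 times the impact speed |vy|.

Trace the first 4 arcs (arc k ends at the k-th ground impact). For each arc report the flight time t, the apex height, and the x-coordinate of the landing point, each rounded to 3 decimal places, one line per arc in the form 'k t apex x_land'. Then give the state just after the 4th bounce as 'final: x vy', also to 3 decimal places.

Arc 1: start y=18.060, vy=11.690 → t=3.400, apex=24.893, x_land=26.216, impact vy=-22.313
  bounce: vy ← 0.54·22.313 = 12.049
Arc 2: start y=0.000, vy=12.049 → t=2.410, apex=7.259, x_land=44.795, impact vy=-12.049
  bounce: vy ← 0.54·12.049 = 6.506
Arc 3: start y=0.000, vy=6.506 → t=1.301, apex=2.117, x_land=54.828, impact vy=-6.506
  bounce: vy ← 0.54·6.506 = 3.513
Arc 4: start y=0.000, vy=3.513 → t=0.703, apex=0.617, x_land=60.246, impact vy=-3.513
  bounce: vy ← 0.54·3.513 = 1.897

1 3.400 24.893 26.216
2 2.410 7.259 44.795
3 1.301 2.117 54.828
4 0.703 0.617 60.246
final: 60.246 1.897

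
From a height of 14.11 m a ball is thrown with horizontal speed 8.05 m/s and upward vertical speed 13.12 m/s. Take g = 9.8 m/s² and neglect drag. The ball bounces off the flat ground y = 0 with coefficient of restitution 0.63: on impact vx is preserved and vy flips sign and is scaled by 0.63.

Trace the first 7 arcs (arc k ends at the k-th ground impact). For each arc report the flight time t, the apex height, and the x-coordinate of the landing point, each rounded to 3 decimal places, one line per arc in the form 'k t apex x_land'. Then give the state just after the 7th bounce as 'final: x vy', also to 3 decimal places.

Arc 1: start y=14.110, vy=13.120 → t=3.500, apex=22.892, x_land=28.177, impact vy=-21.182
  bounce: vy ← 0.63·21.182 = 13.345
Arc 2: start y=0.000, vy=13.345 → t=2.723, apex=9.086, x_land=50.101, impact vy=-13.345
  bounce: vy ← 0.63·13.345 = 8.407
Arc 3: start y=0.000, vy=8.407 → t=1.716, apex=3.606, x_land=63.913, impact vy=-8.407
  bounce: vy ← 0.63·8.407 = 5.297
Arc 4: start y=0.000, vy=5.297 → t=1.081, apex=1.431, x_land=72.614, impact vy=-5.297
  bounce: vy ← 0.63·5.297 = 3.337
Arc 5: start y=0.000, vy=3.337 → t=0.681, apex=0.568, x_land=78.096, impact vy=-3.337
  bounce: vy ← 0.63·3.337 = 2.102
Arc 6: start y=0.000, vy=2.102 → t=0.429, apex=0.225, x_land=81.550, impact vy=-2.102
  bounce: vy ← 0.63·2.102 = 1.324
Arc 7: start y=0.000, vy=1.324 → t=0.270, apex=0.089, x_land=83.725, impact vy=-1.324
  bounce: vy ← 0.63·1.324 = 0.834

1 3.500 22.892 28.177
2 2.723 9.086 50.101
3 1.716 3.606 63.913
4 1.081 1.431 72.614
5 0.681 0.568 78.096
6 0.429 0.225 81.550
7 0.270 0.089 83.725
final: 83.725 0.834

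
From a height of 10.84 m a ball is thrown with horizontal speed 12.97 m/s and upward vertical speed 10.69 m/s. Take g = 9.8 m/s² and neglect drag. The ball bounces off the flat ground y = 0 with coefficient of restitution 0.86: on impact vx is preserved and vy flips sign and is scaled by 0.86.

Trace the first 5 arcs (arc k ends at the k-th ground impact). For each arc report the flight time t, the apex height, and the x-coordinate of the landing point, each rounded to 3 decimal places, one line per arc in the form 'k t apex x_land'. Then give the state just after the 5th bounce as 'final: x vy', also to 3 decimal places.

Arc 1: start y=10.840, vy=10.690 → t=2.935, apex=16.670, x_land=38.071, impact vy=-18.076
  bounce: vy ← 0.86·18.076 = 15.545
Arc 2: start y=0.000, vy=15.545 → t=3.173, apex=12.329, x_land=79.218, impact vy=-15.545
  bounce: vy ← 0.86·15.545 = 13.369
Arc 3: start y=0.000, vy=13.369 → t=2.728, apex=9.119, x_land=114.605, impact vy=-13.369
  bounce: vy ← 0.86·13.369 = 11.497
Arc 4: start y=0.000, vy=11.497 → t=2.346, apex=6.744, x_land=145.038, impact vy=-11.497
  bounce: vy ← 0.86·11.497 = 9.888
Arc 5: start y=0.000, vy=9.888 → t=2.018, apex=4.988, x_land=171.210, impact vy=-9.888
  bounce: vy ← 0.86·9.888 = 8.503

1 2.935 16.670 38.071
2 3.173 12.329 79.218
3 2.728 9.119 114.605
4 2.346 6.744 145.038
5 2.018 4.988 171.210
final: 171.210 8.503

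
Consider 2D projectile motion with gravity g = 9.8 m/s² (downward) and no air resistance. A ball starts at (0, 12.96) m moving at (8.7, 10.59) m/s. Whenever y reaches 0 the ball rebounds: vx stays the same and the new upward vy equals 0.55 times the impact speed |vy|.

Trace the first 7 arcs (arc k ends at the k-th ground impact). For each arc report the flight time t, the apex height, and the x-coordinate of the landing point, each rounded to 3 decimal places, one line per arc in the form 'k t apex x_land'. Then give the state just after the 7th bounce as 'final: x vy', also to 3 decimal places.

Arc 1: start y=12.960, vy=10.590 → t=3.033, apex=18.682, x_land=26.389, impact vy=-19.135
  bounce: vy ← 0.55·19.135 = 10.524
Arc 2: start y=0.000, vy=10.524 → t=2.148, apex=5.651, x_land=45.075, impact vy=-10.524
  bounce: vy ← 0.55·10.524 = 5.788
Arc 3: start y=0.000, vy=5.788 → t=1.181, apex=1.710, x_land=55.353, impact vy=-5.788
  bounce: vy ← 0.55·5.788 = 3.184
Arc 4: start y=0.000, vy=3.184 → t=0.650, apex=0.517, x_land=61.005, impact vy=-3.184
  bounce: vy ← 0.55·3.184 = 1.751
Arc 5: start y=0.000, vy=1.751 → t=0.357, apex=0.156, x_land=64.114, impact vy=-1.751
  bounce: vy ← 0.55·1.751 = 0.963
Arc 6: start y=0.000, vy=0.963 → t=0.197, apex=0.047, x_land=65.824, impact vy=-0.963
  bounce: vy ← 0.55·0.963 = 0.530
Arc 7: start y=0.000, vy=0.530 → t=0.108, apex=0.014, x_land=66.765, impact vy=-0.530
  bounce: vy ← 0.55·0.530 = 0.291

1 3.033 18.682 26.389
2 2.148 5.651 45.075
3 1.181 1.710 55.353
4 0.650 0.517 61.005
5 0.357 0.156 64.114
6 0.197 0.047 65.824
7 0.108 0.014 66.765
final: 66.765 0.291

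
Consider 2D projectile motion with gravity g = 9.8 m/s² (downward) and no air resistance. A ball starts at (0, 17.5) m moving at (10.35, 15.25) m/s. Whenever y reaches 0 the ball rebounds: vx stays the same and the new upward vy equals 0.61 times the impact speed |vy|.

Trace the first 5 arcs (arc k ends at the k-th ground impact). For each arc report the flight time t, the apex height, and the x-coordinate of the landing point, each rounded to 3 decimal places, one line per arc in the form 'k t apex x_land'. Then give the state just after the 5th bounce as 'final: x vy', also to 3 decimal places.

1 4.004 29.365 41.443
2 2.987 10.927 72.355
3 1.822 4.066 91.211
4 1.111 1.513 102.713
5 0.678 0.563 109.729
final: 109.729 2.026

Arc 1: start y=17.500, vy=15.250 → t=4.004, apex=29.365, x_land=41.443, impact vy=-23.991
  bounce: vy ← 0.61·23.991 = 14.634
Arc 2: start y=0.000, vy=14.634 → t=2.987, apex=10.927, x_land=72.355, impact vy=-14.634
  bounce: vy ← 0.61·14.634 = 8.927
Arc 3: start y=0.000, vy=8.927 → t=1.822, apex=4.066, x_land=91.211, impact vy=-8.927
  bounce: vy ← 0.61·8.927 = 5.445
Arc 4: start y=0.000, vy=5.445 → t=1.111, apex=1.513, x_land=102.713, impact vy=-5.445
  bounce: vy ← 0.61·5.445 = 3.322
Arc 5: start y=0.000, vy=3.322 → t=0.678, apex=0.563, x_land=109.729, impact vy=-3.322
  bounce: vy ← 0.61·3.322 = 2.026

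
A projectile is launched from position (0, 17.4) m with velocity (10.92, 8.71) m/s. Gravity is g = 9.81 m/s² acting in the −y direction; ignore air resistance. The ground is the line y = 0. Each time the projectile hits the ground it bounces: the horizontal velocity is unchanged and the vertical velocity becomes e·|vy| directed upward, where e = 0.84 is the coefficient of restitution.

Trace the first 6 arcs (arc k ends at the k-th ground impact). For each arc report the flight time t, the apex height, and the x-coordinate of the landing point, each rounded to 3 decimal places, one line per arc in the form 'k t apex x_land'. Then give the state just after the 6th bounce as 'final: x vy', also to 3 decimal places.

Arc 1: start y=17.400, vy=8.710 → t=2.970, apex=21.267, x_land=32.434, impact vy=-20.427
  bounce: vy ← 0.84·20.427 = 17.158
Arc 2: start y=0.000, vy=17.158 → t=3.498, apex=15.006, x_land=70.633, impact vy=-17.158
  bounce: vy ← 0.84·17.158 = 14.413
Arc 3: start y=0.000, vy=14.413 → t=2.938, apex=10.588, x_land=102.721, impact vy=-14.413
  bounce: vy ← 0.84·14.413 = 12.107
Arc 4: start y=0.000, vy=12.107 → t=2.468, apex=7.471, x_land=129.675, impact vy=-12.107
  bounce: vy ← 0.84·12.107 = 10.170
Arc 5: start y=0.000, vy=10.170 → t=2.073, apex=5.271, x_land=152.316, impact vy=-10.170
  bounce: vy ← 0.84·10.170 = 8.543
Arc 6: start y=0.000, vy=8.543 → t=1.742, apex=3.720, x_land=171.335, impact vy=-8.543
  bounce: vy ← 0.84·8.543 = 7.176

1 2.970 21.267 32.434
2 3.498 15.006 70.633
3 2.938 10.588 102.721
4 2.468 7.471 129.675
5 2.073 5.271 152.316
6 1.742 3.720 171.335
final: 171.335 7.176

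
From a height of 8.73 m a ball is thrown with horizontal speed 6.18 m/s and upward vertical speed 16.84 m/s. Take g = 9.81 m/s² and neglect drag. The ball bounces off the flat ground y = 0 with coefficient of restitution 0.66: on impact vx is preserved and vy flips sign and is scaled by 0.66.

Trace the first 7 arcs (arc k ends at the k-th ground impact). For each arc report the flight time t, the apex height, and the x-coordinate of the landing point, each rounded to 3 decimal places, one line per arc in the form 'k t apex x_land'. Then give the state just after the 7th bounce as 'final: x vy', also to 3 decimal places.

Arc 1: start y=8.730, vy=16.840 → t=3.891, apex=23.184, x_land=24.044, impact vy=-21.328
  bounce: vy ← 0.66·21.328 = 14.076
Arc 2: start y=0.000, vy=14.076 → t=2.870, apex=10.099, x_land=41.780, impact vy=-14.076
  bounce: vy ← 0.66·14.076 = 9.290
Arc 3: start y=0.000, vy=9.290 → t=1.894, apex=4.399, x_land=53.485, impact vy=-9.290
  bounce: vy ← 0.66·9.290 = 6.132
Arc 4: start y=0.000, vy=6.132 → t=1.250, apex=1.916, x_land=61.210, impact vy=-6.132
  bounce: vy ← 0.66·6.132 = 4.047
Arc 5: start y=0.000, vy=4.047 → t=0.825, apex=0.835, x_land=66.309, impact vy=-4.047
  bounce: vy ← 0.66·4.047 = 2.671
Arc 6: start y=0.000, vy=2.671 → t=0.545, apex=0.364, x_land=69.674, impact vy=-2.671
  bounce: vy ← 0.66·2.671 = 1.763
Arc 7: start y=0.000, vy=1.763 → t=0.359, apex=0.158, x_land=71.895, impact vy=-1.763
  bounce: vy ← 0.66·1.763 = 1.163

1 3.891 23.184 24.044
2 2.870 10.099 41.780
3 1.894 4.399 53.485
4 1.250 1.916 61.210
5 0.825 0.835 66.309
6 0.545 0.364 69.674
7 0.359 0.158 71.895
final: 71.895 1.163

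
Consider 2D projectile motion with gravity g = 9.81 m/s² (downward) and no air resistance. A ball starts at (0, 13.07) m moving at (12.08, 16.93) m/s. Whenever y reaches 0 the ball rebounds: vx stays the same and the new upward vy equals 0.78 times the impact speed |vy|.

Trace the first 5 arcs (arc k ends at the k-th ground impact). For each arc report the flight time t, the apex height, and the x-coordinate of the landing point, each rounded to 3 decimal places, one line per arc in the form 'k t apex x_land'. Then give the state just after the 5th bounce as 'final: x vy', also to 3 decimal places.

1 4.101 27.679 49.544
2 3.706 16.840 94.309
3 2.891 10.245 129.227
4 2.255 6.233 156.462
5 1.759 3.792 177.706
final: 177.706 6.728

Arc 1: start y=13.070, vy=16.930 → t=4.101, apex=27.679, x_land=49.544, impact vy=-23.304
  bounce: vy ← 0.78·23.304 = 18.177
Arc 2: start y=0.000, vy=18.177 → t=3.706, apex=16.840, x_land=94.309, impact vy=-18.177
  bounce: vy ← 0.78·18.177 = 14.178
Arc 3: start y=0.000, vy=14.178 → t=2.891, apex=10.245, x_land=129.227, impact vy=-14.178
  bounce: vy ← 0.78·14.178 = 11.059
Arc 4: start y=0.000, vy=11.059 → t=2.255, apex=6.233, x_land=156.462, impact vy=-11.059
  bounce: vy ← 0.78·11.059 = 8.626
Arc 5: start y=0.000, vy=8.626 → t=1.759, apex=3.792, x_land=177.706, impact vy=-8.626
  bounce: vy ← 0.78·8.626 = 6.728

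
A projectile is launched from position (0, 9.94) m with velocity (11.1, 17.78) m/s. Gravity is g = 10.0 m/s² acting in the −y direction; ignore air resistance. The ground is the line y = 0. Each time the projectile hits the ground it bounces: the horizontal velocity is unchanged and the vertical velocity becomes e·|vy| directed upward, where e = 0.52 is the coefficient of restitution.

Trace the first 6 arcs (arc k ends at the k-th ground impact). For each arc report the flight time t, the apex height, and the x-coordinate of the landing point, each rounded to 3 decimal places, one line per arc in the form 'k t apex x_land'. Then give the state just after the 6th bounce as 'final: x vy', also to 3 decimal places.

Arc 1: start y=9.940, vy=17.780 → t=4.047, apex=25.746, x_land=44.924, impact vy=-22.692
  bounce: vy ← 0.52·22.692 = 11.800
Arc 2: start y=0.000, vy=11.800 → t=2.360, apex=6.962, x_land=71.120, impact vy=-11.800
  bounce: vy ← 0.52·11.800 = 6.136
Arc 3: start y=0.000, vy=6.136 → t=1.227, apex=1.882, x_land=84.741, impact vy=-6.136
  bounce: vy ← 0.52·6.136 = 3.191
Arc 4: start y=0.000, vy=3.191 → t=0.638, apex=0.509, x_land=91.825, impact vy=-3.191
  bounce: vy ← 0.52·3.191 = 1.659
Arc 5: start y=0.000, vy=1.659 → t=0.332, apex=0.138, x_land=95.508, impact vy=-1.659
  bounce: vy ← 0.52·1.659 = 0.863
Arc 6: start y=0.000, vy=0.863 → t=0.173, apex=0.037, x_land=97.423, impact vy=-0.863
  bounce: vy ← 0.52·0.863 = 0.449

1 4.047 25.746 44.924
2 2.360 6.962 71.120
3 1.227 1.882 84.741
4 0.638 0.509 91.825
5 0.332 0.138 95.508
6 0.173 0.037 97.423
final: 97.423 0.449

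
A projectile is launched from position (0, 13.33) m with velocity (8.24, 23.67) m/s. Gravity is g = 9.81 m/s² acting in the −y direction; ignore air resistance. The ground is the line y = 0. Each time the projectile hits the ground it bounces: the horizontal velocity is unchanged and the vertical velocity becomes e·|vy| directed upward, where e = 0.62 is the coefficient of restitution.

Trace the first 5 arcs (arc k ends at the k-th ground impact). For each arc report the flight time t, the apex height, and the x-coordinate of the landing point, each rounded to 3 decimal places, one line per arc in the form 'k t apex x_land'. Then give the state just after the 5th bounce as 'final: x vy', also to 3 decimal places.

1 5.335 41.886 43.961
2 3.624 16.101 73.819
3 2.247 6.189 92.331
4 1.393 2.379 103.809
5 0.864 0.915 110.925
final: 110.925 2.626

Arc 1: start y=13.330, vy=23.670 → t=5.335, apex=41.886, x_land=43.961, impact vy=-28.667
  bounce: vy ← 0.62·28.667 = 17.774
Arc 2: start y=0.000, vy=17.774 → t=3.624, apex=16.101, x_land=73.819, impact vy=-17.774
  bounce: vy ← 0.62·17.774 = 11.020
Arc 3: start y=0.000, vy=11.020 → t=2.247, apex=6.189, x_land=92.331, impact vy=-11.020
  bounce: vy ← 0.62·11.020 = 6.832
Arc 4: start y=0.000, vy=6.832 → t=1.393, apex=2.379, x_land=103.809, impact vy=-6.832
  bounce: vy ← 0.62·6.832 = 4.236
Arc 5: start y=0.000, vy=4.236 → t=0.864, apex=0.915, x_land=110.925, impact vy=-4.236
  bounce: vy ← 0.62·4.236 = 2.626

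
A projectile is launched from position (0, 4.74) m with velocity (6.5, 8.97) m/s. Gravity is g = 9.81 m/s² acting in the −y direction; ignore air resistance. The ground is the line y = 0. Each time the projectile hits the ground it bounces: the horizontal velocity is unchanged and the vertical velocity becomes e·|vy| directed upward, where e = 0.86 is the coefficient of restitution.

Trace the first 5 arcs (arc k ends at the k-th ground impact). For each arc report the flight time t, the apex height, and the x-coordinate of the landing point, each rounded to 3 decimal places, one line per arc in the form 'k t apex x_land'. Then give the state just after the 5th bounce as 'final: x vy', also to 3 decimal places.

Arc 1: start y=4.740, vy=8.970 → t=2.257, apex=8.841, x_land=14.670, impact vy=-13.170
  bounce: vy ← 0.86·13.170 = 11.327
Arc 2: start y=0.000, vy=11.327 → t=2.309, apex=6.539, x_land=29.680, impact vy=-11.327
  bounce: vy ← 0.86·11.327 = 9.741
Arc 3: start y=0.000, vy=9.741 → t=1.986, apex=4.836, x_land=42.588, impact vy=-9.741
  bounce: vy ← 0.86·9.741 = 8.377
Arc 4: start y=0.000, vy=8.377 → t=1.708, apex=3.577, x_land=53.689, impact vy=-8.377
  bounce: vy ← 0.86·8.377 = 7.204
Arc 5: start y=0.000, vy=7.204 → t=1.469, apex=2.645, x_land=63.236, impact vy=-7.204
  bounce: vy ← 0.86·7.204 = 6.196

1 2.257 8.841 14.670
2 2.309 6.539 29.680
3 1.986 4.836 42.588
4 1.708 3.577 53.689
5 1.469 2.645 63.236
final: 63.236 6.196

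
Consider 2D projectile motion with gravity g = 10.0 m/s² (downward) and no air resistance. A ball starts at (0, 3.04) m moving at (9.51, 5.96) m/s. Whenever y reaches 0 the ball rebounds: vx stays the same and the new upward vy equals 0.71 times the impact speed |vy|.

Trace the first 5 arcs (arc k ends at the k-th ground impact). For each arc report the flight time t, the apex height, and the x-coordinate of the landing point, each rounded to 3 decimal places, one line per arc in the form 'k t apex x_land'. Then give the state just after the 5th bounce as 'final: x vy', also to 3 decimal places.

Arc 1: start y=3.040, vy=5.960 → t=1.577, apex=4.816, x_land=15.001, impact vy=-9.814
  bounce: vy ← 0.71·9.814 = 6.968
Arc 2: start y=0.000, vy=6.968 → t=1.394, apex=2.428, x_land=28.255, impact vy=-6.968
  bounce: vy ← 0.71·6.968 = 4.947
Arc 3: start y=0.000, vy=4.947 → t=0.989, apex=1.224, x_land=37.665, impact vy=-4.947
  bounce: vy ← 0.71·4.947 = 3.513
Arc 4: start y=0.000, vy=3.513 → t=0.703, apex=0.617, x_land=44.346, impact vy=-3.513
  bounce: vy ← 0.71·3.513 = 2.494
Arc 5: start y=0.000, vy=2.494 → t=0.499, apex=0.311, x_land=49.090, impact vy=-2.494
  bounce: vy ← 0.71·2.494 = 1.771

1 1.577 4.816 15.001
2 1.394 2.428 28.255
3 0.989 1.224 37.665
4 0.703 0.617 44.346
5 0.499 0.311 49.090
final: 49.090 1.771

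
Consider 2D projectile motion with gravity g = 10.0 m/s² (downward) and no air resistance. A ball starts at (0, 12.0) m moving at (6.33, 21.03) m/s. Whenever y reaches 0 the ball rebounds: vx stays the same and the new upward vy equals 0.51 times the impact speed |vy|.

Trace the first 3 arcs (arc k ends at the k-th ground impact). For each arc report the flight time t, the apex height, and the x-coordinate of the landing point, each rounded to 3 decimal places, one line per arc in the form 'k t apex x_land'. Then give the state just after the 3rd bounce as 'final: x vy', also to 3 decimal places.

Arc 1: start y=12.000, vy=21.030 → t=4.715, apex=34.113, x_land=29.846, impact vy=-26.120
  bounce: vy ← 0.51·26.120 = 13.321
Arc 2: start y=0.000, vy=13.321 → t=2.664, apex=8.873, x_land=46.711, impact vy=-13.321
  bounce: vy ← 0.51·13.321 = 6.794
Arc 3: start y=0.000, vy=6.794 → t=1.359, apex=2.308, x_land=55.312, impact vy=-6.794
  bounce: vy ← 0.51·6.794 = 3.465

1 4.715 34.113 29.846
2 2.664 8.873 46.711
3 1.359 2.308 55.312
final: 55.312 3.465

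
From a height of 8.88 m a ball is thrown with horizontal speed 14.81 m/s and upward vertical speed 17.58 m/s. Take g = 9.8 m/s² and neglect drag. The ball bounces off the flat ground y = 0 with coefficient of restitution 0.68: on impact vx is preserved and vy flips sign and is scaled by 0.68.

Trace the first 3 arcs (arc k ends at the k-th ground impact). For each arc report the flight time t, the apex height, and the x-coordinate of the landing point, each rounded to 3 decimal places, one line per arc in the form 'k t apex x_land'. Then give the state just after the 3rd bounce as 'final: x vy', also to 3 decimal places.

1 4.037 24.648 59.783
2 3.050 11.397 104.957
3 2.074 5.270 135.676
final: 135.676 6.911

Arc 1: start y=8.880, vy=17.580 → t=4.037, apex=24.648, x_land=59.783, impact vy=-21.980
  bounce: vy ← 0.68·21.980 = 14.946
Arc 2: start y=0.000, vy=14.946 → t=3.050, apex=11.397, x_land=104.957, impact vy=-14.946
  bounce: vy ← 0.68·14.946 = 10.163
Arc 3: start y=0.000, vy=10.163 → t=2.074, apex=5.270, x_land=135.676, impact vy=-10.163
  bounce: vy ← 0.68·10.163 = 6.911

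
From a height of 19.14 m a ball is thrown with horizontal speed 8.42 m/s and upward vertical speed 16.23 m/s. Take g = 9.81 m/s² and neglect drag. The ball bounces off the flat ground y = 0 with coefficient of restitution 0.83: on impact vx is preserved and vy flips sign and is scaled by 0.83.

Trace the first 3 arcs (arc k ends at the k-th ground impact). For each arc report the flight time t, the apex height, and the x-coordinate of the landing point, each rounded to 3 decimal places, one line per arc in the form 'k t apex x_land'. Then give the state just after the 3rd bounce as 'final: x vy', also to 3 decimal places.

Arc 1: start y=19.140, vy=16.230 → t=4.231, apex=32.566, x_land=35.626, impact vy=-25.277
  bounce: vy ← 0.83·25.277 = 20.980
Arc 2: start y=0.000, vy=20.980 → t=4.277, apex=22.435, x_land=71.641, impact vy=-20.980
  bounce: vy ← 0.83·20.980 = 17.414
Arc 3: start y=0.000, vy=17.414 → t=3.550, apex=15.455, x_land=101.533, impact vy=-17.414
  bounce: vy ← 0.83·17.414 = 14.453

1 4.231 32.566 35.626
2 4.277 22.435 71.641
3 3.550 15.455 101.533
final: 101.533 14.453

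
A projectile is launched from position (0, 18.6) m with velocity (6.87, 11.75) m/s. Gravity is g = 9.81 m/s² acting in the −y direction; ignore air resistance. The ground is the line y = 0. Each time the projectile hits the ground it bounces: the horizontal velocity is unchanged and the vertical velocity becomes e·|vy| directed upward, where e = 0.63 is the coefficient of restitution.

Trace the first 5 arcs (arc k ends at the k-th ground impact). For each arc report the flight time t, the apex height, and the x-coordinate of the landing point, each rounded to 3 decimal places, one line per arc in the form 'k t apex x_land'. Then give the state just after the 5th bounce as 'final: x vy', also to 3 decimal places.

1 3.484 25.637 23.935
2 2.881 10.175 43.724
3 1.815 4.039 56.192
4 1.143 1.603 64.047
5 0.720 0.636 68.995
final: 68.995 2.226

Arc 1: start y=18.600, vy=11.750 → t=3.484, apex=25.637, x_land=23.935, impact vy=-22.428
  bounce: vy ← 0.63·22.428 = 14.129
Arc 2: start y=0.000, vy=14.129 → t=2.881, apex=10.175, x_land=43.724, impact vy=-14.129
  bounce: vy ← 0.63·14.129 = 8.901
Arc 3: start y=0.000, vy=8.901 → t=1.815, apex=4.039, x_land=56.192, impact vy=-8.901
  bounce: vy ← 0.63·8.901 = 5.608
Arc 4: start y=0.000, vy=5.608 → t=1.143, apex=1.603, x_land=64.047, impact vy=-5.608
  bounce: vy ← 0.63·5.608 = 3.533
Arc 5: start y=0.000, vy=3.533 → t=0.720, apex=0.636, x_land=68.995, impact vy=-3.533
  bounce: vy ← 0.63·3.533 = 2.226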